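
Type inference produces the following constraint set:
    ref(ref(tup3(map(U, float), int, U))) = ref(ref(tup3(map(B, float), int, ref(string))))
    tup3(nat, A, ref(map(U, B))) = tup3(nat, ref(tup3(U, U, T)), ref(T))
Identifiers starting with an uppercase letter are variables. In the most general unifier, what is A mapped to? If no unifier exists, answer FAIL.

ref(tup3(ref(string), ref(string), map(ref(string), ref(string))))

Decompose ref/1: ref(tup3(map(U, float), int, U)) = ref(tup3(map(B, float), int, ref(string))).
Decompose ref/1: tup3(map(U, float), int, U) = tup3(map(B, float), int, ref(string)).
Decompose tup3/3: map(U, float) = map(B, float),  int = int,  U = ref(string).
Decompose map/2: U = B,  float = float.
Bind U := B; substituting into the 2 remaining equations that mention U gives: B = ref(string),  tup3(nat, A, ref(map(B, B))) = tup3(nat, ref(tup3(B, B, T)), ref(T)).
Delete trivial equation float = float.
Delete trivial equation int = int.
Bind B := ref(string); substituting into the remaining equation gives: tup3(nat, A, ref(map(ref(string), ref(string)))) = tup3(nat, ref(tup3(ref(string), ref(string), T)), ref(T)). Substituting into the earlier binding gives U := ref(string).
Decompose tup3/3: nat = nat,  A = ref(tup3(ref(string), ref(string), T)),  ref(map(ref(string), ref(string))) = ref(T).
Delete trivial equation nat = nat.
Bind A := ref(tup3(ref(string), ref(string), T)); no other remaining equation mentions A.
Decompose ref/1: map(ref(string), ref(string)) = T.
Bind T := map(ref(string), ref(string)). Substituting into the earlier binding gives A := ref(tup3(ref(string), ref(string), map(ref(string), ref(string)))).
MGU = { U -> ref(string), B -> ref(string), A -> ref(tup3(ref(string), ref(string), map(ref(string), ref(string)))), T -> map(ref(string), ref(string)) }, so A -> ref(tup3(ref(string), ref(string), map(ref(string), ref(string)))).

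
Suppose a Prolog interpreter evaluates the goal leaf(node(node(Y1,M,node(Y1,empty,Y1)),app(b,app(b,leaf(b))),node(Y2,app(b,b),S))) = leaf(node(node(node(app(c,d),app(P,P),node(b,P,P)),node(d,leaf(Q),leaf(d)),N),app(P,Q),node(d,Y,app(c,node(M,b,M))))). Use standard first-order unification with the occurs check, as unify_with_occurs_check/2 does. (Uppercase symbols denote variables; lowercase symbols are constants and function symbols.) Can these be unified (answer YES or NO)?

YES

Decompose leaf/1: node(node(Y1,M,node(Y1,empty,Y1)),app(b,app(b,leaf(b))),node(Y2,app(b,b),S)) = node(node(node(app(c,d),app(P,P),node(b,P,P)),node(d,leaf(Q),leaf(d)),N),app(P,Q),node(d,Y,app(c,node(M,b,M)))).
Decompose node/3: node(Y1,M,node(Y1,empty,Y1)) = node(node(app(c,d),app(P,P),node(b,P,P)),node(d,leaf(Q),leaf(d)),N),  app(b,app(b,leaf(b))) = app(P,Q),  node(Y2,app(b,b),S) = node(d,Y,app(c,node(M,b,M))).
Decompose node/3: Y1 = node(app(c,d),app(P,P),node(b,P,P)),  M = node(d,leaf(Q),leaf(d)),  node(Y1,empty,Y1) = N.
Bind Y1 := node(app(c,d),app(P,P),node(b,P,P)); substituting into the one remaining equation that mentions Y1 gives: node(node(app(c,d),app(P,P),node(b,P,P)),empty,node(app(c,d),app(P,P),node(b,P,P))) = N.
Bind M := node(d,leaf(Q),leaf(d)); substituting into the one remaining equation that mentions M gives: node(Y2,app(b,b),S) = node(d,Y,app(c,node(node(d,leaf(Q),leaf(d)),b,node(d,leaf(Q),leaf(d))))).
Bind N := node(node(app(c,d),app(P,P),node(b,P,P)),empty,node(app(c,d),app(P,P),node(b,P,P))); no other remaining equation mentions N.
Decompose app/2: b = P,  app(b,leaf(b)) = Q.
Bind P := b; no other remaining equation mentions P. Substituting into the earlier bindings gives Y1 := node(app(c,d),app(b,b),node(b,b,b)), N := node(node(app(c,d),app(b,b),node(b,b,b)),empty,node(app(c,d),app(b,b),node(b,b,b))).
Bind Q := app(b,leaf(b)); substituting into the remaining equation gives: node(Y2,app(b,b),S) = node(d,Y,app(c,node(node(d,leaf(app(b,leaf(b))),leaf(d)),b,node(d,leaf(app(b,leaf(b))),leaf(d))))). Substituting into the earlier binding gives M := node(d,leaf(app(b,leaf(b))),leaf(d)).
Decompose node/3: Y2 = d,  app(b,b) = Y,  S = app(c,node(node(d,leaf(app(b,leaf(b))),leaf(d)),b,node(d,leaf(app(b,leaf(b))),leaf(d)))).
Bind Y2 := d; no other remaining equation mentions Y2.
Bind Y := app(b,b); no other remaining equation mentions Y.
Bind S := app(c,node(node(d,leaf(app(b,leaf(b))),leaf(d)),b,node(d,leaf(app(b,leaf(b))),leaf(d)))).
No equations remain and no clash or occurs-check failure arose, so a unifier exists.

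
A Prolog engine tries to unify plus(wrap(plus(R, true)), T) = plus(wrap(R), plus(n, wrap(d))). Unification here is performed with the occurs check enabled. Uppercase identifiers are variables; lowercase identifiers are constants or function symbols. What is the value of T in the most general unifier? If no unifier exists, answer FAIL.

FAIL

Decompose plus/2: wrap(plus(R, true)) = wrap(R),  T = plus(n, wrap(d)).
Decompose wrap/1: plus(R, true) = R.
Occurs check fails: R occurs in plus(R, true); the equation R = plus(R, true) has no finite solution.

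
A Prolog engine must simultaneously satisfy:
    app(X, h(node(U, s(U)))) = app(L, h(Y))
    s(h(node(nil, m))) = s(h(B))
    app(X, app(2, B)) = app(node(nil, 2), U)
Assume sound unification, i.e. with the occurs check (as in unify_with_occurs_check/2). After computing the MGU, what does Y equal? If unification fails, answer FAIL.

Decompose app/2: X = L,  h(node(U, s(U))) = h(Y).
Bind X := L; substituting into the one remaining equation that mentions X gives: app(L, app(2, B)) = app(node(nil, 2), U).
Decompose h/1: node(U, s(U)) = Y.
Bind Y := node(U, s(U)); no other remaining equation mentions Y.
Decompose s/1: h(node(nil, m)) = h(B).
Decompose h/1: node(nil, m) = B.
Bind B := node(nil, m); substituting into the remaining equation gives: app(L, app(2, node(nil, m))) = app(node(nil, 2), U).
Decompose app/2: L = node(nil, 2),  app(2, node(nil, m)) = U.
Bind L := node(nil, 2); no other remaining equation mentions L. Substituting into the earlier binding gives X := node(nil, 2).
Bind U := app(2, node(nil, m)). Substituting into the earlier binding gives Y := node(app(2, node(nil, m)), s(app(2, node(nil, m)))).
MGU = { X = node(nil, 2), Y = node(app(2, node(nil, m)), s(app(2, node(nil, m)))), B = node(nil, m), L = node(nil, 2), U = app(2, node(nil, m)) }, so Y = node(app(2, node(nil, m)), s(app(2, node(nil, m)))).

node(app(2, node(nil, m)), s(app(2, node(nil, m))))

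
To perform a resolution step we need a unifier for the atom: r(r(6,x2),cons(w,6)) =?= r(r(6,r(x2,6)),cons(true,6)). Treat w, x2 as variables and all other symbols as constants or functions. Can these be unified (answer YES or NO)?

Decompose r/2: r(6,x2) =?= r(6,r(x2,6)),  cons(w,6) =?= cons(true,6).
Decompose r/2: 6 =?= 6,  x2 =?= r(x2,6).
Delete trivial equation 6 =?= 6.
Occurs check fails: x2 occurs in r(x2,6); the equation x2 =?= r(x2,6) has no finite solution.

NO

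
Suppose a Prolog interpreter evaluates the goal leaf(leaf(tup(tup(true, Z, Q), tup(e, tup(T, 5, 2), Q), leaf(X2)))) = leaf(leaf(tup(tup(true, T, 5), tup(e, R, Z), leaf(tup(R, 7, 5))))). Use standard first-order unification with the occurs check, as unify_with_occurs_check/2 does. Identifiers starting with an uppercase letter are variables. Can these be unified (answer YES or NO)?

YES

Decompose leaf/1: leaf(tup(tup(true, Z, Q), tup(e, tup(T, 5, 2), Q), leaf(X2))) = leaf(tup(tup(true, T, 5), tup(e, R, Z), leaf(tup(R, 7, 5)))).
Decompose leaf/1: tup(tup(true, Z, Q), tup(e, tup(T, 5, 2), Q), leaf(X2)) = tup(tup(true, T, 5), tup(e, R, Z), leaf(tup(R, 7, 5))).
Decompose tup/3: tup(true, Z, Q) = tup(true, T, 5),  tup(e, tup(T, 5, 2), Q) = tup(e, R, Z),  leaf(X2) = leaf(tup(R, 7, 5)).
Decompose tup/3: true = true,  Z = T,  Q = 5.
Delete trivial equation true = true.
Bind Z := T; substituting into the one remaining equation that mentions Z gives: tup(e, tup(T, 5, 2), Q) = tup(e, R, T).
Bind Q := 5; substituting into the one remaining equation that mentions Q gives: tup(e, tup(T, 5, 2), 5) = tup(e, R, T).
Decompose tup/3: e = e,  tup(T, 5, 2) = R,  5 = T.
Delete trivial equation e = e.
Bind R := tup(T, 5, 2); substituting into the one remaining equation that mentions R gives: leaf(X2) = leaf(tup(tup(T, 5, 2), 7, 5)).
Bind T := 5; substituting into the remaining equation gives: leaf(X2) = leaf(tup(tup(5, 5, 2), 7, 5)). Substituting into the earlier bindings gives Z := 5, R := tup(5, 5, 2).
Decompose leaf/1: X2 = tup(tup(5, 5, 2), 7, 5).
Bind X2 := tup(tup(5, 5, 2), 7, 5).
No equations remain and no clash or occurs-check failure arose, so a unifier exists.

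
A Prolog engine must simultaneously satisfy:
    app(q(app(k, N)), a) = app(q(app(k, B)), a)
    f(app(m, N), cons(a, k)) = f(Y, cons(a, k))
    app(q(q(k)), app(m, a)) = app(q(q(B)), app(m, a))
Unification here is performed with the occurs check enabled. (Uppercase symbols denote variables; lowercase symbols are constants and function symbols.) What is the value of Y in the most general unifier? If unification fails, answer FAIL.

app(m, k)

Decompose app/2: q(app(k, N)) = q(app(k, B)),  a = a.
Decompose q/1: app(k, N) = app(k, B).
Decompose app/2: k = k,  N = B.
Delete trivial equation k = k.
Bind N := B; substituting into the one remaining equation that mentions N gives: f(app(m, B), cons(a, k)) = f(Y, cons(a, k)).
Delete trivial equation a = a.
Decompose f/2: app(m, B) = Y,  cons(a, k) = cons(a, k).
Bind Y := app(m, B); no other remaining equation mentions Y.
Delete trivial equation cons(a, k) = cons(a, k).
Decompose app/2: q(q(k)) = q(q(B)),  app(m, a) = app(m, a).
Decompose q/1: q(k) = q(B).
Decompose q/1: k = B.
Bind B := k; no other remaining equation mentions B. Substituting into the earlier bindings gives N := k, Y := app(m, k).
Delete trivial equation app(m, a) = app(m, a).
MGU = { N ↦ k, Y ↦ app(m, k), B ↦ k }, so Y ↦ app(m, k).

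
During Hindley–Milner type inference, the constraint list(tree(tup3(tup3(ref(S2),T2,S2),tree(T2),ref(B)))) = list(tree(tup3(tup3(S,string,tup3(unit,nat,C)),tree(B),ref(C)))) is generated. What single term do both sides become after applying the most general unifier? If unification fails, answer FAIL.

Decompose list/1: tree(tup3(tup3(ref(S2),T2,S2),tree(T2),ref(B))) = tree(tup3(tup3(S,string,tup3(unit,nat,C)),tree(B),ref(C))).
Decompose tree/1: tup3(tup3(ref(S2),T2,S2),tree(T2),ref(B)) = tup3(tup3(S,string,tup3(unit,nat,C)),tree(B),ref(C)).
Decompose tup3/3: tup3(ref(S2),T2,S2) = tup3(S,string,tup3(unit,nat,C)),  tree(T2) = tree(B),  ref(B) = ref(C).
Decompose tup3/3: ref(S2) = S,  T2 = string,  S2 = tup3(unit,nat,C).
Bind S := ref(S2); no other remaining equation mentions S.
Bind T2 := string; substituting into the one remaining equation that mentions T2 gives: tree(string) = tree(B).
Bind S2 := tup3(unit,nat,C); no other remaining equation mentions S2. Substituting into the earlier binding gives S := ref(tup3(unit,nat,C)).
Decompose tree/1: string = B.
Bind B := string; substituting into the remaining equation gives: ref(string) = ref(C).
Decompose ref/1: string = C.
Bind C := string. Substituting into the earlier bindings gives S := ref(tup3(unit,nat,string)), S2 := tup3(unit,nat,string).
Applying the MGU to either side gives list(tree(tup3(tup3(ref(tup3(unit,nat,string)),string,tup3(unit,nat,string)),tree(string),ref(string)))).

list(tree(tup3(tup3(ref(tup3(unit,nat,string)),string,tup3(unit,nat,string)),tree(string),ref(string))))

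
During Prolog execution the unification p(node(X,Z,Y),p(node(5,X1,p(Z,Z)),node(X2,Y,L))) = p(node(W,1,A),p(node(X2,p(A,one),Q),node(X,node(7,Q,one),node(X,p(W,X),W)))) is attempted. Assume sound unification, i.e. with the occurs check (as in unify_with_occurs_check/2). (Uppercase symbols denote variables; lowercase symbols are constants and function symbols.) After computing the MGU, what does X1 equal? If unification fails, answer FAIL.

Decompose p/2: node(X,Z,Y) = node(W,1,A),  p(node(5,X1,p(Z,Z)),node(X2,Y,L)) = p(node(X2,p(A,one),Q),node(X,node(7,Q,one),node(X,p(W,X),W))).
Decompose node/3: X = W,  Z = 1,  Y = A.
Bind X := W; substituting into the one remaining equation that mentions X gives: p(node(5,X1,p(Z,Z)),node(X2,Y,L)) = p(node(X2,p(A,one),Q),node(W,node(7,Q,one),node(W,p(W,W),W))).
Bind Z := 1; substituting into the one remaining equation that mentions Z gives: p(node(5,X1,p(1,1)),node(X2,Y,L)) = p(node(X2,p(A,one),Q),node(W,node(7,Q,one),node(W,p(W,W),W))).
Bind Y := A; substituting into the remaining equation gives: p(node(5,X1,p(1,1)),node(X2,A,L)) = p(node(X2,p(A,one),Q),node(W,node(7,Q,one),node(W,p(W,W),W))).
Decompose p/2: node(5,X1,p(1,1)) = node(X2,p(A,one),Q),  node(X2,A,L) = node(W,node(7,Q,one),node(W,p(W,W),W)).
Decompose node/3: 5 = X2,  X1 = p(A,one),  p(1,1) = Q.
Bind X2 := 5; substituting into the one remaining equation that mentions X2 gives: node(5,A,L) = node(W,node(7,Q,one),node(W,p(W,W),W)).
Bind X1 := p(A,one); no other remaining equation mentions X1.
Bind Q := p(1,1); substituting into the remaining equation gives: node(5,A,L) = node(W,node(7,p(1,1),one),node(W,p(W,W),W)).
Decompose node/3: 5 = W,  A = node(7,p(1,1),one),  L = node(W,p(W,W),W).
Bind W := 5; substituting into the one remaining equation that mentions W gives: L = node(5,p(5,5),5). Substituting into the earlier binding gives X := 5.
Bind A := node(7,p(1,1),one); no other remaining equation mentions A. Substituting into the earlier bindings gives Y := node(7,p(1,1),one), X1 := p(node(7,p(1,1),one),one).
Bind L := node(5,p(5,5),5).
MGU = { X -> 5, Z -> 1, Y -> node(7,p(1,1),one), X2 -> 5, X1 -> p(node(7,p(1,1),one),one), Q -> p(1,1), W -> 5, A -> node(7,p(1,1),one), L -> node(5,p(5,5),5) }, so X1 -> p(node(7,p(1,1),one),one).

p(node(7,p(1,1),one),one)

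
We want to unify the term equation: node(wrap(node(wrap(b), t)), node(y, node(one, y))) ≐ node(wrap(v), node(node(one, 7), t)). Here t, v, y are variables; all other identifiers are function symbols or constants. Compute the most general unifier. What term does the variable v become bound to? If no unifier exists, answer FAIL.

Decompose node/2: wrap(node(wrap(b), t)) ≐ wrap(v),  node(y, node(one, y)) ≐ node(node(one, 7), t).
Decompose wrap/1: node(wrap(b), t) ≐ v.
Bind v := node(wrap(b), t); no other remaining equation mentions v.
Decompose node/2: y ≐ node(one, 7),  node(one, y) ≐ t.
Bind y := node(one, 7); substituting into the remaining equation gives: node(one, node(one, 7)) ≐ t.
Bind t := node(one, node(one, 7)). Substituting into the earlier binding gives v := node(wrap(b), node(one, node(one, 7))).
MGU = { v -> node(wrap(b), node(one, node(one, 7))), y -> node(one, 7), t -> node(one, node(one, 7)) }, so v -> node(wrap(b), node(one, node(one, 7))).

node(wrap(b), node(one, node(one, 7)))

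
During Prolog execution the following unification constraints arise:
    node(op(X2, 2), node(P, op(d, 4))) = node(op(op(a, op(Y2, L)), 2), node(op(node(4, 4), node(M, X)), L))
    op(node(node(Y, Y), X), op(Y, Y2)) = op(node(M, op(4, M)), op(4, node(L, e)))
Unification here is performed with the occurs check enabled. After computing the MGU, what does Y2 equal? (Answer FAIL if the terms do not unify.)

Decompose node/2: op(X2, 2) = op(op(a, op(Y2, L)), 2),  node(P, op(d, 4)) = node(op(node(4, 4), node(M, X)), L).
Decompose op/2: X2 = op(a, op(Y2, L)),  2 = 2.
Bind X2 := op(a, op(Y2, L)); no other remaining equation mentions X2.
Delete trivial equation 2 = 2.
Decompose node/2: P = op(node(4, 4), node(M, X)),  op(d, 4) = L.
Bind P := op(node(4, 4), node(M, X)); no other remaining equation mentions P.
Bind L := op(d, 4); substituting into the remaining equation gives: op(node(node(Y, Y), X), op(Y, Y2)) = op(node(M, op(4, M)), op(4, node(op(d, 4), e))). Substituting into the earlier binding gives X2 := op(a, op(Y2, op(d, 4))).
Decompose op/2: node(node(Y, Y), X) = node(M, op(4, M)),  op(Y, Y2) = op(4, node(op(d, 4), e)).
Decompose node/2: node(Y, Y) = M,  X = op(4, M).
Bind M := node(Y, Y); substituting into the one remaining equation that mentions M gives: X = op(4, node(Y, Y)). Substituting into the earlier binding gives P := op(node(4, 4), node(node(Y, Y), X)).
Bind X := op(4, node(Y, Y)); no other remaining equation mentions X. Substituting into the earlier binding gives P := op(node(4, 4), node(node(Y, Y), op(4, node(Y, Y)))).
Decompose op/2: Y = 4,  Y2 = node(op(d, 4), e).
Bind Y := 4; no other remaining equation mentions Y. Substituting into the earlier bindings gives P := op(node(4, 4), node(node(4, 4), op(4, node(4, 4)))), M := node(4, 4), X := op(4, node(4, 4)).
Bind Y2 := node(op(d, 4), e). Substituting into the earlier binding gives X2 := op(a, op(node(op(d, 4), e), op(d, 4))).
MGU = { X2 ↦ op(a, op(node(op(d, 4), e), op(d, 4))), P ↦ op(node(4, 4), node(node(4, 4), op(4, node(4, 4)))), L ↦ op(d, 4), M ↦ node(4, 4), X ↦ op(4, node(4, 4)), Y ↦ 4, Y2 ↦ node(op(d, 4), e) }, so Y2 ↦ node(op(d, 4), e).

node(op(d, 4), e)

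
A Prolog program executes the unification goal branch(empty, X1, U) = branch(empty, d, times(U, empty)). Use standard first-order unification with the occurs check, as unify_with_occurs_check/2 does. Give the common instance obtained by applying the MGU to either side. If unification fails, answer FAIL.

Decompose branch/3: empty = empty,  X1 = d,  U = times(U, empty).
Delete trivial equation empty = empty.
Bind X1 := d; no other remaining equation mentions X1.
Occurs check fails: U occurs in times(U, empty); the equation U = times(U, empty) has no finite solution.

FAIL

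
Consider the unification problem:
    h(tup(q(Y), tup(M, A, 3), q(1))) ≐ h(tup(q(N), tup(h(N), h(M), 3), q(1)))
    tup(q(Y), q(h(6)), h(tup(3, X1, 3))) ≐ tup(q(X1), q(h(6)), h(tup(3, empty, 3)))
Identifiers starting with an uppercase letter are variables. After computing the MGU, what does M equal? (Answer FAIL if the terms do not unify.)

Decompose h/1: tup(q(Y), tup(M, A, 3), q(1)) ≐ tup(q(N), tup(h(N), h(M), 3), q(1)).
Decompose tup/3: q(Y) ≐ q(N),  tup(M, A, 3) ≐ tup(h(N), h(M), 3),  q(1) ≐ q(1).
Decompose q/1: Y ≐ N.
Bind Y := N; substituting into the one remaining equation that mentions Y gives: tup(q(N), q(h(6)), h(tup(3, X1, 3))) ≐ tup(q(X1), q(h(6)), h(tup(3, empty, 3))).
Decompose tup/3: M ≐ h(N),  A ≐ h(M),  3 ≐ 3.
Bind M := h(N); substituting into the one remaining equation that mentions M gives: A ≐ h(h(N)).
Bind A := h(h(N)); no other remaining equation mentions A.
Delete trivial equation 3 ≐ 3.
Delete trivial equation q(1) ≐ q(1).
Decompose tup/3: q(N) ≐ q(X1),  q(h(6)) ≐ q(h(6)),  h(tup(3, X1, 3)) ≐ h(tup(3, empty, 3)).
Decompose q/1: N ≐ X1.
Bind N := X1; no other remaining equation mentions N. Substituting into the earlier bindings gives Y := X1, M := h(X1), A := h(h(X1)).
Delete trivial equation q(h(6)) ≐ q(h(6)).
Decompose h/1: tup(3, X1, 3) ≐ tup(3, empty, 3).
Decompose tup/3: 3 ≐ 3,  X1 ≐ empty,  3 ≐ 3.
Delete trivial equation 3 ≐ 3.
Bind X1 := empty; no other remaining equation mentions X1. Substituting into the earlier bindings gives Y := empty, M := h(empty), A := h(h(empty)), N := empty.
Delete trivial equation 3 ≐ 3.
MGU = { Y ↦ empty, M ↦ h(empty), A ↦ h(h(empty)), N ↦ empty, X1 ↦ empty }, so M ↦ h(empty).

h(empty)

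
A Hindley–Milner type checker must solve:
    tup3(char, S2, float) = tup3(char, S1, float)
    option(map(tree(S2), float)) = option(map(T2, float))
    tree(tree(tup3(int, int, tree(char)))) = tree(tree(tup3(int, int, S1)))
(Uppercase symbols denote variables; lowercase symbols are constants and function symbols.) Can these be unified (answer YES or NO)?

Decompose tup3/3: char = char,  S2 = S1,  float = float.
Delete trivial equation char = char.
Bind S2 := S1; substituting into the one remaining equation that mentions S2 gives: option(map(tree(S1), float)) = option(map(T2, float)).
Delete trivial equation float = float.
Decompose option/1: map(tree(S1), float) = map(T2, float).
Decompose map/2: tree(S1) = T2,  float = float.
Bind T2 := tree(S1); no other remaining equation mentions T2.
Delete trivial equation float = float.
Decompose tree/1: tree(tup3(int, int, tree(char))) = tree(tup3(int, int, S1)).
Decompose tree/1: tup3(int, int, tree(char)) = tup3(int, int, S1).
Decompose tup3/3: int = int,  int = int,  tree(char) = S1.
Delete trivial equation int = int.
Delete trivial equation int = int.
Bind S1 := tree(char). Substituting into the earlier bindings gives S2 := tree(char), T2 := tree(tree(char)).
No equations remain and no clash or occurs-check failure arose, so a unifier exists.

YES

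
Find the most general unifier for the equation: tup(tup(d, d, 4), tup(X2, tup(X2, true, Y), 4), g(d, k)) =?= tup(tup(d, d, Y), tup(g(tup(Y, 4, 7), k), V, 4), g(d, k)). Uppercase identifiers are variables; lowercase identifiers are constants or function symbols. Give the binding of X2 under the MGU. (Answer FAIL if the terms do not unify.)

g(tup(4, 4, 7), k)

Decompose tup/3: tup(d, d, 4) =?= tup(d, d, Y),  tup(X2, tup(X2, true, Y), 4) =?= tup(g(tup(Y, 4, 7), k), V, 4),  g(d, k) =?= g(d, k).
Decompose tup/3: d =?= d,  d =?= d,  4 =?= Y.
Delete trivial equation d =?= d.
Delete trivial equation d =?= d.
Bind Y := 4; substituting into the one remaining equation that mentions Y gives: tup(X2, tup(X2, true, 4), 4) =?= tup(g(tup(4, 4, 7), k), V, 4).
Decompose tup/3: X2 =?= g(tup(4, 4, 7), k),  tup(X2, true, 4) =?= V,  4 =?= 4.
Bind X2 := g(tup(4, 4, 7), k); substituting into the one remaining equation that mentions X2 gives: tup(g(tup(4, 4, 7), k), true, 4) =?= V.
Bind V := tup(g(tup(4, 4, 7), k), true, 4); no other remaining equation mentions V.
Delete trivial equation 4 =?= 4.
Delete trivial equation g(d, k) =?= g(d, k).
MGU = { Y -> 4, X2 -> g(tup(4, 4, 7), k), V -> tup(g(tup(4, 4, 7), k), true, 4) }, so X2 -> g(tup(4, 4, 7), k).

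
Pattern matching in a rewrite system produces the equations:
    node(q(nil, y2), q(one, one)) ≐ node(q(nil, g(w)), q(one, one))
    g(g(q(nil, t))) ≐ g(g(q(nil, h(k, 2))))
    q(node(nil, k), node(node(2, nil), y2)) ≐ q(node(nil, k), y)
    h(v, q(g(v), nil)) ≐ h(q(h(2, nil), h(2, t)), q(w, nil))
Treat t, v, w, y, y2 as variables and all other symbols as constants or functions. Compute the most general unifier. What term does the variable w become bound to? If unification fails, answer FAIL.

Decompose node/2: q(nil, y2) ≐ q(nil, g(w)),  q(one, one) ≐ q(one, one).
Decompose q/2: nil ≐ nil,  y2 ≐ g(w).
Delete trivial equation nil ≐ nil.
Bind y2 := g(w); substituting into the one remaining equation that mentions y2 gives: q(node(nil, k), node(node(2, nil), g(w))) ≐ q(node(nil, k), y).
Delete trivial equation q(one, one) ≐ q(one, one).
Decompose g/1: g(q(nil, t)) ≐ g(q(nil, h(k, 2))).
Decompose g/1: q(nil, t) ≐ q(nil, h(k, 2)).
Decompose q/2: nil ≐ nil,  t ≐ h(k, 2).
Delete trivial equation nil ≐ nil.
Bind t := h(k, 2); substituting into the one remaining equation that mentions t gives: h(v, q(g(v), nil)) ≐ h(q(h(2, nil), h(2, h(k, 2))), q(w, nil)).
Decompose q/2: node(nil, k) ≐ node(nil, k),  node(node(2, nil), g(w)) ≐ y.
Delete trivial equation node(nil, k) ≐ node(nil, k).
Bind y := node(node(2, nil), g(w)); no other remaining equation mentions y.
Decompose h/2: v ≐ q(h(2, nil), h(2, h(k, 2))),  q(g(v), nil) ≐ q(w, nil).
Bind v := q(h(2, nil), h(2, h(k, 2))); substituting into the remaining equation gives: q(g(q(h(2, nil), h(2, h(k, 2)))), nil) ≐ q(w, nil).
Decompose q/2: g(q(h(2, nil), h(2, h(k, 2)))) ≐ w,  nil ≐ nil.
Bind w := g(q(h(2, nil), h(2, h(k, 2)))); no other remaining equation mentions w. Substituting into the earlier bindings gives y2 := g(g(q(h(2, nil), h(2, h(k, 2))))), y := node(node(2, nil), g(g(q(h(2, nil), h(2, h(k, 2)))))).
Delete trivial equation nil ≐ nil.
MGU = { y2 := g(g(q(h(2, nil), h(2, h(k, 2))))), t := h(k, 2), y := node(node(2, nil), g(g(q(h(2, nil), h(2, h(k, 2)))))), v := q(h(2, nil), h(2, h(k, 2))), w := g(q(h(2, nil), h(2, h(k, 2)))) }, so w := g(q(h(2, nil), h(2, h(k, 2)))).

g(q(h(2, nil), h(2, h(k, 2))))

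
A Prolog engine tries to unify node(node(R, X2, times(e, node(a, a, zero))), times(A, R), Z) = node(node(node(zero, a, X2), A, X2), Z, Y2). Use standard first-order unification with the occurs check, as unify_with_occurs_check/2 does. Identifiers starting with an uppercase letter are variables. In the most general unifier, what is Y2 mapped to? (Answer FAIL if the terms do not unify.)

times(times(e, node(a, a, zero)), node(zero, a, times(e, node(a, a, zero))))

Decompose node/3: node(R, X2, times(e, node(a, a, zero))) = node(node(zero, a, X2), A, X2),  times(A, R) = Z,  Z = Y2.
Decompose node/3: R = node(zero, a, X2),  X2 = A,  times(e, node(a, a, zero)) = X2.
Bind R := node(zero, a, X2); substituting into the one remaining equation that mentions R gives: times(A, node(zero, a, X2)) = Z.
Bind X2 := A; substituting into the 2 remaining equations that mention X2 gives: times(e, node(a, a, zero)) = A,  times(A, node(zero, a, A)) = Z. Substituting into the earlier binding gives R := node(zero, a, A).
Bind A := times(e, node(a, a, zero)); substituting into the one remaining equation that mentions A gives: times(times(e, node(a, a, zero)), node(zero, a, times(e, node(a, a, zero)))) = Z. Substituting into the earlier bindings gives R := node(zero, a, times(e, node(a, a, zero))), X2 := times(e, node(a, a, zero)).
Bind Z := times(times(e, node(a, a, zero)), node(zero, a, times(e, node(a, a, zero)))); substituting into the remaining equation gives: times(times(e, node(a, a, zero)), node(zero, a, times(e, node(a, a, zero)))) = Y2.
Bind Y2 := times(times(e, node(a, a, zero)), node(zero, a, times(e, node(a, a, zero)))).
MGU = { R = node(zero, a, times(e, node(a, a, zero))), X2 = times(e, node(a, a, zero)), A = times(e, node(a, a, zero)), Z = times(times(e, node(a, a, zero)), node(zero, a, times(e, node(a, a, zero)))), Y2 = times(times(e, node(a, a, zero)), node(zero, a, times(e, node(a, a, zero)))) }, so Y2 = times(times(e, node(a, a, zero)), node(zero, a, times(e, node(a, a, zero)))).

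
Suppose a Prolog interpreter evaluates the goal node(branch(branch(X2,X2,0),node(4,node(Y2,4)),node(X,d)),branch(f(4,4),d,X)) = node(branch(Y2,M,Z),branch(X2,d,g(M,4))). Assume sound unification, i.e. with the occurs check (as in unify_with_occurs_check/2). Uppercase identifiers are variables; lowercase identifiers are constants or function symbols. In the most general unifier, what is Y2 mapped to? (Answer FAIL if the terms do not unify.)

Decompose node/2: branch(branch(X2,X2,0),node(4,node(Y2,4)),node(X,d)) = branch(Y2,M,Z),  branch(f(4,4),d,X) = branch(X2,d,g(M,4)).
Decompose branch/3: branch(X2,X2,0) = Y2,  node(4,node(Y2,4)) = M,  node(X,d) = Z.
Bind Y2 := branch(X2,X2,0); substituting into the one remaining equation that mentions Y2 gives: node(4,node(branch(X2,X2,0),4)) = M.
Bind M := node(4,node(branch(X2,X2,0),4)); substituting into the one remaining equation that mentions M gives: branch(f(4,4),d,X) = branch(X2,d,g(node(4,node(branch(X2,X2,0),4)),4)).
Bind Z := node(X,d); no other remaining equation mentions Z.
Decompose branch/3: f(4,4) = X2,  d = d,  X = g(node(4,node(branch(X2,X2,0),4)),4).
Bind X2 := f(4,4); substituting into the one remaining equation that mentions X2 gives: X = g(node(4,node(branch(f(4,4),f(4,4),0),4)),4). Substituting into the earlier bindings gives Y2 := branch(f(4,4),f(4,4),0), M := node(4,node(branch(f(4,4),f(4,4),0),4)).
Delete trivial equation d = d.
Bind X := g(node(4,node(branch(f(4,4),f(4,4),0),4)),4). Substituting into the earlier binding gives Z := node(g(node(4,node(branch(f(4,4),f(4,4),0),4)),4),d).
MGU = { Y2 = branch(f(4,4),f(4,4),0), M = node(4,node(branch(f(4,4),f(4,4),0),4)), Z = node(g(node(4,node(branch(f(4,4),f(4,4),0),4)),4),d), X2 = f(4,4), X = g(node(4,node(branch(f(4,4),f(4,4),0),4)),4) }, so Y2 = branch(f(4,4),f(4,4),0).

branch(f(4,4),f(4,4),0)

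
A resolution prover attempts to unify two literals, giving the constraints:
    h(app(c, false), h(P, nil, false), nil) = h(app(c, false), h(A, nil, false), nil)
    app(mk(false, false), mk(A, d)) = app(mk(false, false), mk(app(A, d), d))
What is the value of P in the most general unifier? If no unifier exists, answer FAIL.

FAIL

Decompose h/3: app(c, false) = app(c, false),  h(P, nil, false) = h(A, nil, false),  nil = nil.
Delete trivial equation app(c, false) = app(c, false).
Decompose h/3: P = A,  nil = nil,  false = false.
Bind P := A; no other remaining equation mentions P.
Delete trivial equation nil = nil.
Delete trivial equation false = false.
Delete trivial equation nil = nil.
Decompose app/2: mk(false, false) = mk(false, false),  mk(A, d) = mk(app(A, d), d).
Delete trivial equation mk(false, false) = mk(false, false).
Decompose mk/2: A = app(A, d),  d = d.
Occurs check fails: A occurs in app(A, d); the equation A = app(A, d) has no finite solution.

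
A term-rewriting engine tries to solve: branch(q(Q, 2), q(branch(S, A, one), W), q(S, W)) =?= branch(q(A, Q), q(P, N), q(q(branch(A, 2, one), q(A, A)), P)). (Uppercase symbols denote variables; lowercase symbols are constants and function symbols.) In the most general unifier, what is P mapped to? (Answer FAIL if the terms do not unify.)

branch(q(branch(2, 2, one), q(2, 2)), 2, one)

Decompose branch/3: q(Q, 2) =?= q(A, Q),  q(branch(S, A, one), W) =?= q(P, N),  q(S, W) =?= q(q(branch(A, 2, one), q(A, A)), P).
Decompose q/2: Q =?= A,  2 =?= Q.
Bind Q := A; substituting into the one remaining equation that mentions Q gives: 2 =?= A.
Bind A := 2; substituting into the remaining equations gives: q(branch(S, 2, one), W) =?= q(P, N),  q(S, W) =?= q(q(branch(2, 2, one), q(2, 2)), P). Substituting into the earlier binding gives Q := 2.
Decompose q/2: branch(S, 2, one) =?= P,  W =?= N.
Bind P := branch(S, 2, one); substituting into the one remaining equation that mentions P gives: q(S, W) =?= q(q(branch(2, 2, one), q(2, 2)), branch(S, 2, one)).
Bind W := N; substituting into the remaining equation gives: q(S, N) =?= q(q(branch(2, 2, one), q(2, 2)), branch(S, 2, one)).
Decompose q/2: S =?= q(branch(2, 2, one), q(2, 2)),  N =?= branch(S, 2, one).
Bind S := q(branch(2, 2, one), q(2, 2)); substituting into the remaining equation gives: N =?= branch(q(branch(2, 2, one), q(2, 2)), 2, one). Substituting into the earlier binding gives P := branch(q(branch(2, 2, one), q(2, 2)), 2, one).
Bind N := branch(q(branch(2, 2, one), q(2, 2)), 2, one). Substituting into the earlier binding gives W := branch(q(branch(2, 2, one), q(2, 2)), 2, one).
MGU = { Q -> 2, A -> 2, P -> branch(q(branch(2, 2, one), q(2, 2)), 2, one), W -> branch(q(branch(2, 2, one), q(2, 2)), 2, one), S -> q(branch(2, 2, one), q(2, 2)), N -> branch(q(branch(2, 2, one), q(2, 2)), 2, one) }, so P -> branch(q(branch(2, 2, one), q(2, 2)), 2, one).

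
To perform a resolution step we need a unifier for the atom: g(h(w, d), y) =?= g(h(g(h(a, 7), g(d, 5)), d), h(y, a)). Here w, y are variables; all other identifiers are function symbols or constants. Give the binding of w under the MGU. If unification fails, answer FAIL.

FAIL

Decompose g/2: h(w, d) =?= h(g(h(a, 7), g(d, 5)), d),  y =?= h(y, a).
Decompose h/2: w =?= g(h(a, 7), g(d, 5)),  d =?= d.
Bind w := g(h(a, 7), g(d, 5)); no other remaining equation mentions w.
Delete trivial equation d =?= d.
Occurs check fails: y occurs in h(y, a); the equation y =?= h(y, a) has no finite solution.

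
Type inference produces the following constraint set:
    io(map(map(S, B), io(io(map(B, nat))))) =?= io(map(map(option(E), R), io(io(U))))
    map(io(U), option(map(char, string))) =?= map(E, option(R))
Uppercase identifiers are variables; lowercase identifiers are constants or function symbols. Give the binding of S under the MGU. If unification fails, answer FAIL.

Decompose io/1: map(map(S, B), io(io(map(B, nat)))) =?= map(map(option(E), R), io(io(U))).
Decompose map/2: map(S, B) =?= map(option(E), R),  io(io(map(B, nat))) =?= io(io(U)).
Decompose map/2: S =?= option(E),  B =?= R.
Bind S := option(E); no other remaining equation mentions S.
Bind B := R; substituting into the one remaining equation that mentions B gives: io(io(map(R, nat))) =?= io(io(U)).
Decompose io/1: io(map(R, nat)) =?= io(U).
Decompose io/1: map(R, nat) =?= U.
Bind U := map(R, nat); substituting into the remaining equation gives: map(io(map(R, nat)), option(map(char, string))) =?= map(E, option(R)).
Decompose map/2: io(map(R, nat)) =?= E,  option(map(char, string)) =?= option(R).
Bind E := io(map(R, nat)); no other remaining equation mentions E. Substituting into the earlier binding gives S := option(io(map(R, nat))).
Decompose option/1: map(char, string) =?= R.
Bind R := map(char, string). Substituting into the earlier bindings gives S := option(io(map(map(char, string), nat))), B := map(char, string), U := map(map(char, string), nat), E := io(map(map(char, string), nat)).
MGU = { S -> option(io(map(map(char, string), nat))), B -> map(char, string), U -> map(map(char, string), nat), E -> io(map(map(char, string), nat)), R -> map(char, string) }, so S -> option(io(map(map(char, string), nat))).

option(io(map(map(char, string), nat)))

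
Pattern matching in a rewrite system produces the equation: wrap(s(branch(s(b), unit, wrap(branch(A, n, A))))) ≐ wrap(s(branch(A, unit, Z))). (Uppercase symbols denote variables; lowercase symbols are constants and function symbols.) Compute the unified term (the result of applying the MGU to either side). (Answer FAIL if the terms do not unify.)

Decompose wrap/1: s(branch(s(b), unit, wrap(branch(A, n, A)))) ≐ s(branch(A, unit, Z)).
Decompose s/1: branch(s(b), unit, wrap(branch(A, n, A))) ≐ branch(A, unit, Z).
Decompose branch/3: s(b) ≐ A,  unit ≐ unit,  wrap(branch(A, n, A)) ≐ Z.
Bind A := s(b); substituting into the one remaining equation that mentions A gives: wrap(branch(s(b), n, s(b))) ≐ Z.
Delete trivial equation unit ≐ unit.
Bind Z := wrap(branch(s(b), n, s(b))).
Applying the MGU to either side gives wrap(s(branch(s(b), unit, wrap(branch(s(b), n, s(b)))))).

wrap(s(branch(s(b), unit, wrap(branch(s(b), n, s(b))))))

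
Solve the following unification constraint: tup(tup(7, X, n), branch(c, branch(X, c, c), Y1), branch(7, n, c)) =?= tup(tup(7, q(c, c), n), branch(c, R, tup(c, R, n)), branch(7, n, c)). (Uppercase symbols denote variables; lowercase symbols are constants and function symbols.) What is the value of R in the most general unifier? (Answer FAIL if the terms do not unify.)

branch(q(c, c), c, c)

Decompose tup/3: tup(7, X, n) =?= tup(7, q(c, c), n),  branch(c, branch(X, c, c), Y1) =?= branch(c, R, tup(c, R, n)),  branch(7, n, c) =?= branch(7, n, c).
Decompose tup/3: 7 =?= 7,  X =?= q(c, c),  n =?= n.
Delete trivial equation 7 =?= 7.
Bind X := q(c, c); substituting into the one remaining equation that mentions X gives: branch(c, branch(q(c, c), c, c), Y1) =?= branch(c, R, tup(c, R, n)).
Delete trivial equation n =?= n.
Decompose branch/3: c =?= c,  branch(q(c, c), c, c) =?= R,  Y1 =?= tup(c, R, n).
Delete trivial equation c =?= c.
Bind R := branch(q(c, c), c, c); substituting into the one remaining equation that mentions R gives: Y1 =?= tup(c, branch(q(c, c), c, c), n).
Bind Y1 := tup(c, branch(q(c, c), c, c), n); no other remaining equation mentions Y1.
Delete trivial equation branch(7, n, c) =?= branch(7, n, c).
MGU = { X ↦ q(c, c), R ↦ branch(q(c, c), c, c), Y1 ↦ tup(c, branch(q(c, c), c, c), n) }, so R ↦ branch(q(c, c), c, c).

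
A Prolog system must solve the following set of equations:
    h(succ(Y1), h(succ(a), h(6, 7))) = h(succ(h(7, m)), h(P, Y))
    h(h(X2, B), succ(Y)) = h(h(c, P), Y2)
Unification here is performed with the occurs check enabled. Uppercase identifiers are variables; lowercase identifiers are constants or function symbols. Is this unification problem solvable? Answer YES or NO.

YES

Decompose h/2: succ(Y1) = succ(h(7, m)),  h(succ(a), h(6, 7)) = h(P, Y).
Decompose succ/1: Y1 = h(7, m).
Bind Y1 := h(7, m); no other remaining equation mentions Y1.
Decompose h/2: succ(a) = P,  h(6, 7) = Y.
Bind P := succ(a); substituting into the one remaining equation that mentions P gives: h(h(X2, B), succ(Y)) = h(h(c, succ(a)), Y2).
Bind Y := h(6, 7); substituting into the remaining equation gives: h(h(X2, B), succ(h(6, 7))) = h(h(c, succ(a)), Y2).
Decompose h/2: h(X2, B) = h(c, succ(a)),  succ(h(6, 7)) = Y2.
Decompose h/2: X2 = c,  B = succ(a).
Bind X2 := c; no other remaining equation mentions X2.
Bind B := succ(a); no other remaining equation mentions B.
Bind Y2 := succ(h(6, 7)).
No equations remain and no clash or occurs-check failure arose, so a unifier exists.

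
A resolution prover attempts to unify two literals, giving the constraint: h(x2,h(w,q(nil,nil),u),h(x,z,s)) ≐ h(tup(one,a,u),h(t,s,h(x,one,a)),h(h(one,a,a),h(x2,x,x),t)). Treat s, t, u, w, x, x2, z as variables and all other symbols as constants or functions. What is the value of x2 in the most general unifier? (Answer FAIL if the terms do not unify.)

Decompose h/3: x2 ≐ tup(one,a,u),  h(w,q(nil,nil),u) ≐ h(t,s,h(x,one,a)),  h(x,z,s) ≐ h(h(one,a,a),h(x2,x,x),t).
Bind x2 := tup(one,a,u); substituting into the one remaining equation that mentions x2 gives: h(x,z,s) ≐ h(h(one,a,a),h(tup(one,a,u),x,x),t).
Decompose h/3: w ≐ t,  q(nil,nil) ≐ s,  u ≐ h(x,one,a).
Bind w := t; no other remaining equation mentions w.
Bind s := q(nil,nil); substituting into the one remaining equation that mentions s gives: h(x,z,q(nil,nil)) ≐ h(h(one,a,a),h(tup(one,a,u),x,x),t).
Bind u := h(x,one,a); substituting into the remaining equation gives: h(x,z,q(nil,nil)) ≐ h(h(one,a,a),h(tup(one,a,h(x,one,a)),x,x),t). Substituting into the earlier binding gives x2 := tup(one,a,h(x,one,a)).
Decompose h/3: x ≐ h(one,a,a),  z ≐ h(tup(one,a,h(x,one,a)),x,x),  q(nil,nil) ≐ t.
Bind x := h(one,a,a); substituting into the one remaining equation that mentions x gives: z ≐ h(tup(one,a,h(h(one,a,a),one,a)),h(one,a,a),h(one,a,a)). Substituting into the earlier bindings gives x2 := tup(one,a,h(h(one,a,a),one,a)), u := h(h(one,a,a),one,a).
Bind z := h(tup(one,a,h(h(one,a,a),one,a)),h(one,a,a),h(one,a,a)); no other remaining equation mentions z.
Bind t := q(nil,nil). Substituting into the earlier binding gives w := q(nil,nil).
MGU = { x2 := tup(one,a,h(h(one,a,a),one,a)), w := q(nil,nil), s := q(nil,nil), u := h(h(one,a,a),one,a), x := h(one,a,a), z := h(tup(one,a,h(h(one,a,a),one,a)),h(one,a,a),h(one,a,a)), t := q(nil,nil) }, so x2 := tup(one,a,h(h(one,a,a),one,a)).

tup(one,a,h(h(one,a,a),one,a))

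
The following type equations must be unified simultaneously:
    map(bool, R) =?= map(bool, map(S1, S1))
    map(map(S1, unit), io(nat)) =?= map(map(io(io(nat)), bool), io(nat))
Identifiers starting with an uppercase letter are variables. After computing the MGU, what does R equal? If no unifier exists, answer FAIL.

FAIL

Decompose map/2: bool =?= bool,  R =?= map(S1, S1).
Delete trivial equation bool =?= bool.
Bind R := map(S1, S1); no other remaining equation mentions R.
Decompose map/2: map(S1, unit) =?= map(io(io(nat)), bool),  io(nat) =?= io(nat).
Decompose map/2: S1 =?= io(io(nat)),  unit =?= bool.
Bind S1 := io(io(nat)); no other remaining equation mentions S1. Substituting into the earlier binding gives R := map(io(io(nat)), io(io(nat))).
Clash: constants unit and bool differ; no unifier exists.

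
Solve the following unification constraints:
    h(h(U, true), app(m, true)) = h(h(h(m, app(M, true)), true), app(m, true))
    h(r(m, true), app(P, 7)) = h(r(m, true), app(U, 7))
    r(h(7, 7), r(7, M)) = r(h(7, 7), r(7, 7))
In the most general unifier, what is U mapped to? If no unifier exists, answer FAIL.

Decompose h/2: h(U, true) = h(h(m, app(M, true)), true),  app(m, true) = app(m, true).
Decompose h/2: U = h(m, app(M, true)),  true = true.
Bind U := h(m, app(M, true)); substituting into the one remaining equation that mentions U gives: h(r(m, true), app(P, 7)) = h(r(m, true), app(h(m, app(M, true)), 7)).
Delete trivial equation true = true.
Delete trivial equation app(m, true) = app(m, true).
Decompose h/2: r(m, true) = r(m, true),  app(P, 7) = app(h(m, app(M, true)), 7).
Delete trivial equation r(m, true) = r(m, true).
Decompose app/2: P = h(m, app(M, true)),  7 = 7.
Bind P := h(m, app(M, true)); no other remaining equation mentions P.
Delete trivial equation 7 = 7.
Decompose r/2: h(7, 7) = h(7, 7),  r(7, M) = r(7, 7).
Delete trivial equation h(7, 7) = h(7, 7).
Decompose r/2: 7 = 7,  M = 7.
Delete trivial equation 7 = 7.
Bind M := 7. Substituting into the earlier bindings gives U := h(m, app(7, true)), P := h(m, app(7, true)).
MGU = { U := h(m, app(7, true)), P := h(m, app(7, true)), M := 7 }, so U := h(m, app(7, true)).

h(m, app(7, true))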